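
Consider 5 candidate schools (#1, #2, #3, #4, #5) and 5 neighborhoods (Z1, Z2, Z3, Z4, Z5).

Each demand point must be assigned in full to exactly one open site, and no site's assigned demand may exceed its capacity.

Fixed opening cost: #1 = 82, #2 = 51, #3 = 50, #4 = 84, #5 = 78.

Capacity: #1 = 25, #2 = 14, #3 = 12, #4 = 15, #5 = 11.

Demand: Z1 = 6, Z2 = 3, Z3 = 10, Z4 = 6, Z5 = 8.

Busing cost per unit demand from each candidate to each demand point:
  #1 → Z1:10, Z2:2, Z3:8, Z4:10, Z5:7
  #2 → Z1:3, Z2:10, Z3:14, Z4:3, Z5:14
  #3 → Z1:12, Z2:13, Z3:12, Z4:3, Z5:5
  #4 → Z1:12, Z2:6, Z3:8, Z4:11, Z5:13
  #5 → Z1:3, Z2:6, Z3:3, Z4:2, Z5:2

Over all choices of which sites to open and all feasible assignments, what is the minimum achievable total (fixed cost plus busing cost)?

311

Open {#1, #2}; cheapest assignment that respects the capacities:
  #1 (cap 25, load 21): Z2, Z3, Z5 — cost 3×2 + 10×8 + 8×7 = 142
  #2 (cap 14, load 12): Z1, Z4 — cost 6×3 + 6×3 = 36
  Shipping 178, fixed 133 → total 311.
  Any other capacity-feasible assignment to {#1, #2} ships for at least 178.
Compare {#2, #3, #5}: its best feasible assignment gives total 324.
Compare {#1, #2, #5}: its best feasible assignment gives total 339.
Every other set of open sites that can feasibly serve all demand totals ≥ 324 even under its best assignment. Minimum: 311.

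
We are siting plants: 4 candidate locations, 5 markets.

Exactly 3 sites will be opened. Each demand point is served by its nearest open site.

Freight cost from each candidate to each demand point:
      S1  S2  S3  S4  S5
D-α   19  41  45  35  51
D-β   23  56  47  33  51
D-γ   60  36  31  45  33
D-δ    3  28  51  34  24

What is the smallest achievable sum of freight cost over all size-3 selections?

119

Open {D-β, D-γ, D-δ}.
  S1→D-δ 3, S2→D-δ 28, S3→D-γ 31, S4→D-β 33, S5→D-δ 24  ⇒ total 119.
Compare {D-α, D-γ, D-δ}: total 120.
Compare {D-α, D-β, D-δ}: total 133.
No size-3 selection does better; minimum is 119.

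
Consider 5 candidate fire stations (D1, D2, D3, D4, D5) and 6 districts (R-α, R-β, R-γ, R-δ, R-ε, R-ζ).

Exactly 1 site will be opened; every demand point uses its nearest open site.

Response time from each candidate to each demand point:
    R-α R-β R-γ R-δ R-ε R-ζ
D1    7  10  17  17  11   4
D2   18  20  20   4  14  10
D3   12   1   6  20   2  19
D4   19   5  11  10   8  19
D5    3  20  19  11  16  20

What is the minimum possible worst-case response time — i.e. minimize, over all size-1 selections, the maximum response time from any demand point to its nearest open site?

Open {D1}.
  Farthest demand point is R-γ at response time 17 (to D1); all others are ≤ 17.
With {D4} the worst case is 19.
With {D2} the worst case is 20.
No size-1 selection achieves below 17.

17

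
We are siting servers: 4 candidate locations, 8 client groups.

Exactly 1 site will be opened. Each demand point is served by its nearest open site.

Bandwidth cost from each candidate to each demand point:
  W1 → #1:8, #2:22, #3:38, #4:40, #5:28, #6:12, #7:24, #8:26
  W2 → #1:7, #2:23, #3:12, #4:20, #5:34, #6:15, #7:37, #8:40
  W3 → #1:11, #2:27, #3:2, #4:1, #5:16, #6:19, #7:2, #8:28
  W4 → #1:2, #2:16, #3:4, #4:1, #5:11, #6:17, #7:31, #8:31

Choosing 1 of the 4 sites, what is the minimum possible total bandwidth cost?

Open {W3}.
  #1→W3 11, #2→W3 27, #3→W3 2, #4→W3 1, #5→W3 16, #6→W3 19, #7→W3 2, #8→W3 28  ⇒ total 106.
Compare {W4}: total 113.
Compare {W2}: total 188.
No size-1 selection does better; minimum is 106.

106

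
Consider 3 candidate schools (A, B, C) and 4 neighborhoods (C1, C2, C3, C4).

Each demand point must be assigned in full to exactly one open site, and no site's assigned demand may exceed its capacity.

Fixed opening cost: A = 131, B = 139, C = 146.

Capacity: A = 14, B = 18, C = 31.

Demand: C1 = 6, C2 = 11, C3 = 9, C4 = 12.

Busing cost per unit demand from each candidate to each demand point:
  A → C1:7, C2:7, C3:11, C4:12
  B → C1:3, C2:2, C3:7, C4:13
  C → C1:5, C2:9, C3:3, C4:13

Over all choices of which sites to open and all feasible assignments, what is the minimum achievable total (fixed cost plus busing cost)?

Open {B, C}; cheapest assignment that respects the capacities:
  B (cap 18, load 17): C1, C2 — cost 6×3 + 11×2 = 40
  C (cap 31, load 21): C3, C4 — cost 9×3 + 12×13 = 183
  Shipping 223, fixed 285 → total 508.
  Any other capacity-feasible assignment to {B, C} ships for at least 223.
Compare {A, C}: its best feasible assignment gives total 567.
Compare {A, B, C}: its best feasible assignment gives total 627.
Every other set of open sites that can feasibly serve all demand totals ≥ 567 even under its best assignment. Minimum: 508.

508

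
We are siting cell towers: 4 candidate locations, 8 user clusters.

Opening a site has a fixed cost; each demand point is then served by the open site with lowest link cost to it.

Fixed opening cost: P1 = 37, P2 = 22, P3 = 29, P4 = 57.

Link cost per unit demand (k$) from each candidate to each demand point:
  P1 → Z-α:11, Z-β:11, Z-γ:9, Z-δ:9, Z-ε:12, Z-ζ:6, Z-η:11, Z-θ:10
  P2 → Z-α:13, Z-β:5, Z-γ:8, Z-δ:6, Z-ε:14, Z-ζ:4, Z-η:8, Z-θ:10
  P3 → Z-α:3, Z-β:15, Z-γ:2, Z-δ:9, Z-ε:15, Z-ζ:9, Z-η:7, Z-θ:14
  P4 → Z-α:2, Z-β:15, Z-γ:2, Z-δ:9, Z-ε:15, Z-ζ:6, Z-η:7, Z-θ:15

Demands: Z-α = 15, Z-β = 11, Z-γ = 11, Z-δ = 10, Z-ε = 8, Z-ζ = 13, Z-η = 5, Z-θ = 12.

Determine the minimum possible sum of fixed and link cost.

552

Open {P2, P3}: assign each demand point to its cheapest open site.
  Z-α→P3 15×3=45, Z-β→P2 11×5=55, Z-γ→P3 11×2=22, Z-δ→P2 10×6=60, Z-ε→P2 8×14=112, Z-ζ→P2 13×4=52, Z-η→P3 5×7=35, Z-θ→P2 12×10=120
  link cost 501, fixed 51 → total 552.
Compare {P2, P4}: link cost 486 + fixed 79 = 565.
Compare {P1, P2, P3}: link cost 485 + fixed 88 = 573.
Compare {P1, P2, P4}: link cost 470 + fixed 116 = 586.
All other subsets cost ≥ 565. Minimum total cost: 552.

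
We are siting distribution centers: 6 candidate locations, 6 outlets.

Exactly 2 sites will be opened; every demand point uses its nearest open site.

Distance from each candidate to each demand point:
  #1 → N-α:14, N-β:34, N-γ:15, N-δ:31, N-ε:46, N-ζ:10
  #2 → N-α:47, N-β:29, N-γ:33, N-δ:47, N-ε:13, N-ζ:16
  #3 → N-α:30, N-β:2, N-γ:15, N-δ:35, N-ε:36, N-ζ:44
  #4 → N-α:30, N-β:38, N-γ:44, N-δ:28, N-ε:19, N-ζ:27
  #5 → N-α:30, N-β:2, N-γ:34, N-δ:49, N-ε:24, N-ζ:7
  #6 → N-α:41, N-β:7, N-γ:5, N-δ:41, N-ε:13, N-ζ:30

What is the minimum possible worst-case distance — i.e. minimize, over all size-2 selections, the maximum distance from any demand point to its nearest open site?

30

Open {#3, #4}.
  Farthest demand point is N-α at distance 30 (to #3); all others are ≤ 30.
With {#4, #6} the worst case is 30.
With {#1, #2} the worst case is 31.
No size-2 selection achieves below 30.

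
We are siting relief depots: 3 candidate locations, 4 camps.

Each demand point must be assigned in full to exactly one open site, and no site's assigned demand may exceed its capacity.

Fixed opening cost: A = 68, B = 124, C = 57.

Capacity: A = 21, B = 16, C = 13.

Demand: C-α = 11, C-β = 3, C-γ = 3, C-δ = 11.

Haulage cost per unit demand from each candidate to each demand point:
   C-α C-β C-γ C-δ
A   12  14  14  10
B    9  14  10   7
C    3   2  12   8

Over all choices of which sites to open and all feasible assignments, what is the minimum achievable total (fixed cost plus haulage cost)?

352

Open {A, C}; cheapest assignment that respects the capacities:
  A (cap 21, load 17): C-β, C-γ, C-δ — cost 3×14 + 3×14 + 11×10 = 194
  C (cap 13, load 11): C-α — cost 11×3 = 33
  Shipping 227, fixed 125 → total 352.
  Any other capacity-feasible assignment to {A, C} ships for at least 227.
Compare {A, B, C}: its best feasible assignment gives total 431.
Compare {A, B}: its best feasible assignment gives total 473.
Every other set of open sites that can feasibly serve all demand totals ≥ 431 even under its best assignment. Minimum: 352.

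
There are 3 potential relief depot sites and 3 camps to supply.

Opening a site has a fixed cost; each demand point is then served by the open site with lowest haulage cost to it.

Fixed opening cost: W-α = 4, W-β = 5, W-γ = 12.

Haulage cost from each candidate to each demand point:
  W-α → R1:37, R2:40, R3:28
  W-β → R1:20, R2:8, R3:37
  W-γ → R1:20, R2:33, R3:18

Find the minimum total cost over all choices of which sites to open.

63

Open {W-β, W-γ}: assign each demand point to its cheapest open site.
  R1→W-β 20, R2→W-β 8, R3→W-γ 18
  haulage cost 46, fixed 17 → total 63.
Compare {W-α, W-β}: haulage cost 56 + fixed 9 = 65.
Compare {W-α, W-β, W-γ}: haulage cost 46 + fixed 21 = 67.
Compare {W-β}: haulage cost 65 + fixed 5 = 70.
All other subsets cost ≥ 65. Minimum total cost: 63.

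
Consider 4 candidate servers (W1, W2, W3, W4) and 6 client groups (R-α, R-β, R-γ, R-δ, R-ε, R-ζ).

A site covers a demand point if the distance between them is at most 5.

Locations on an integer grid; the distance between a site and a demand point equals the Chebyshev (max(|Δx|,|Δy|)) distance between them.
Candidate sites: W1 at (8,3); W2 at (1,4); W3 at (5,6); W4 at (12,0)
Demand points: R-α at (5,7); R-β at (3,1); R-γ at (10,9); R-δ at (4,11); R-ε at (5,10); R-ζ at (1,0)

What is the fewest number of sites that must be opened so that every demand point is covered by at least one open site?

Coverage sets (demand points within 5 of each site):
  W1: {R-α, R-β}
  W2: {R-α, R-β, R-ζ}
  W3: {R-α, R-β, R-γ, R-δ, R-ε}
  W4: {}
No single site covers all 6 demand points.
But {W2, W3} covers everything, so the minimum is 2.

2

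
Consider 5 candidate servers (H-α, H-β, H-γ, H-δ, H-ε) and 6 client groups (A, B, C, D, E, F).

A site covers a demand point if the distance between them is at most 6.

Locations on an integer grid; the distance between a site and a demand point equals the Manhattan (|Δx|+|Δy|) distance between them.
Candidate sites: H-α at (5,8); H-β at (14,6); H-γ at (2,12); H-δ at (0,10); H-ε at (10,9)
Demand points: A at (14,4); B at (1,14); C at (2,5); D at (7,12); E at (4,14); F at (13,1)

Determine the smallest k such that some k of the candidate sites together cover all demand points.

3

Coverage sets (demand points within 6 of each site):
  H-α: {C, D}
  H-β: {A, F}
  H-γ: {B, D, E}
  H-δ: {B}
  H-ε: {D}
No 2 sites suffice: every size-2 union leaves at least one demand point uncovered.
But {H-α, H-β, H-γ} covers everything, so the minimum is 3.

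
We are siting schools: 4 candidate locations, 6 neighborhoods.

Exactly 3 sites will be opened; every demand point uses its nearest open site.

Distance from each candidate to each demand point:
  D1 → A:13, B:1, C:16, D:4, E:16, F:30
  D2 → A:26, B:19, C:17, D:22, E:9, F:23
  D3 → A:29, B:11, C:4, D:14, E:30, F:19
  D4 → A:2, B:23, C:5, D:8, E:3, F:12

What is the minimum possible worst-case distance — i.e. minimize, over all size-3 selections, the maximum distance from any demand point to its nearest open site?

12

Open {D1, D2, D4}.
  Farthest demand point is F at distance 12 (to D4); all others are ≤ 12.
With {D1, D3, D4} the worst case is 12.
With {D2, D3, D4} the worst case is 12.
No size-3 selection achieves below 12.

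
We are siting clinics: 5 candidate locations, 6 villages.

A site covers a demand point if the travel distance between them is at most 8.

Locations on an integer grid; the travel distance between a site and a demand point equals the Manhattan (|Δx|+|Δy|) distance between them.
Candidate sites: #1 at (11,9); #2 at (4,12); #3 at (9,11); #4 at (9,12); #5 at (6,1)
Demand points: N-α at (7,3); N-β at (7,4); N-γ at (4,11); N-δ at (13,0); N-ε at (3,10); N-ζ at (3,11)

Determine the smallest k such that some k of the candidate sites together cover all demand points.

2

Coverage sets (demand points within 8 of each site):
  #1: {}
  #2: {N-γ, N-ε, N-ζ}
  #3: {N-γ, N-ε, N-ζ}
  #4: {N-γ, N-ε, N-ζ}
  #5: {N-α, N-β, N-δ}
No single site covers all 6 demand points.
But {#2, #5} covers everything, so the minimum is 2.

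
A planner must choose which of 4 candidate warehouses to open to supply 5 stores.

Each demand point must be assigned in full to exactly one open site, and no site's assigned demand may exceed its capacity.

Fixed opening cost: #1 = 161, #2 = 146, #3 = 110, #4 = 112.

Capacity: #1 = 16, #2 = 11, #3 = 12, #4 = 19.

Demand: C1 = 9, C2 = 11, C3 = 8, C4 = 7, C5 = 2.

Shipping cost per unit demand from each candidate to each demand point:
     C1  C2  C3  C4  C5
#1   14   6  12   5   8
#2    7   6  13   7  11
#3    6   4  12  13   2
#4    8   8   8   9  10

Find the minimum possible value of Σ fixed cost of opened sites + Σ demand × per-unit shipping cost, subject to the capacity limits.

614

Open {#1, #3, #4}; cheapest assignment that respects the capacities:
  #1 (cap 16, load 9): C4, C5 — cost 7×5 + 2×8 = 51
  #3 (cap 12, load 11): C2 — cost 11×4 = 44
  #4 (cap 19, load 17): C1, C3 — cost 9×8 + 8×8 = 136
  Shipping 231, fixed 383 → total 614.
  Any other capacity-feasible assignment to {#1, #3, #4} ships for at least 231.
Compare {#2, #3, #4}: its best feasible assignment gives total 617.
Compare {#1, #2, #3}: its best feasible assignment gives total 672.
Every other set of open sites that can feasibly serve all demand totals ≥ 617 even under its best assignment. Minimum: 614.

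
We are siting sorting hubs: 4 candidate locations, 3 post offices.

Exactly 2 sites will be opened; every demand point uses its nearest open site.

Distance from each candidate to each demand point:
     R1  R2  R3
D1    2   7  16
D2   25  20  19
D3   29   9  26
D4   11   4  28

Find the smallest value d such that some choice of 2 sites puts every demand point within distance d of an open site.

Open {D1, D2}.
  Farthest demand point is R3 at distance 16 (to D1); all others are ≤ 16.
With {D1, D3} the worst case is 16.
With {D1, D4} the worst case is 16.
No size-2 selection achieves below 16.

16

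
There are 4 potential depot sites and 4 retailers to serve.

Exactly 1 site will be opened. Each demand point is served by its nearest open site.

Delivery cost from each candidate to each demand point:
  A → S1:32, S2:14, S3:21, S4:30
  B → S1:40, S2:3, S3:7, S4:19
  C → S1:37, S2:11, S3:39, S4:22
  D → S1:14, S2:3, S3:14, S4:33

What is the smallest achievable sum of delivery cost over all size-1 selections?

Open {D}.
  S1→D 14, S2→D 3, S3→D 14, S4→D 33  ⇒ total 64.
Compare {B}: total 69.
Compare {A}: total 97.
No size-1 selection does better; minimum is 64.

64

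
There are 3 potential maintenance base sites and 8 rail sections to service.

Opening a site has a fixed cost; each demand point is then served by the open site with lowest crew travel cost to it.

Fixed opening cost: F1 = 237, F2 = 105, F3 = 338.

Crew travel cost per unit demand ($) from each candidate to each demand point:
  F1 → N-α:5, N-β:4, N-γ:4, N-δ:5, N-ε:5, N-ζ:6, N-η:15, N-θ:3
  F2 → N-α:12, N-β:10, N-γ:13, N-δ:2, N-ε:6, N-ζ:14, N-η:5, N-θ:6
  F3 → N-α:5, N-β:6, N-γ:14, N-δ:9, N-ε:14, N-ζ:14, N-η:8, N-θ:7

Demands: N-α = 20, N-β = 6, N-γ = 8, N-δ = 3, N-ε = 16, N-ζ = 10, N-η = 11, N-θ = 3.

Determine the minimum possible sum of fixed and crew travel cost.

Open {F1, F2}: assign each demand point to its cheapest open site.
  N-α→F1 20×5=100, N-β→F1 6×4=24, N-γ→F1 8×4=32, N-δ→F2 3×2=6, N-ε→F1 16×5=80, N-ζ→F1 10×6=60, N-η→F2 11×5=55, N-θ→F1 3×3=9
  crew travel cost 366, fixed 342 → total 708.
Compare {F1}: crew travel cost 485 + fixed 237 = 722.
Compare {F2}: crew travel cost 719 + fixed 105 = 824.
Compare {F1, F3}: crew travel cost 408 + fixed 575 = 983.
All other subsets cost ≥ 722. Minimum total cost: 708.

708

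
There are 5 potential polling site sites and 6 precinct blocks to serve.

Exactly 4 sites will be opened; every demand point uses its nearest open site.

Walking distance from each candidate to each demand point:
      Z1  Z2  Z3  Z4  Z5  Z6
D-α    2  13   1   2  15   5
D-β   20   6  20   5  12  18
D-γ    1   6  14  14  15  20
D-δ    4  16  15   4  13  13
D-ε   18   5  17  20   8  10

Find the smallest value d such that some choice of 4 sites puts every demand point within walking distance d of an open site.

Open {D-α, D-β, D-γ, D-ε}.
  Farthest demand point is Z5 at walking distance 8 (to D-ε); all others are ≤ 8.
With {D-α, D-β, D-δ, D-ε} the worst case is 8.
With {D-α, D-γ, D-δ, D-ε} the worst case is 8.
No size-4 selection achieves below 8.

8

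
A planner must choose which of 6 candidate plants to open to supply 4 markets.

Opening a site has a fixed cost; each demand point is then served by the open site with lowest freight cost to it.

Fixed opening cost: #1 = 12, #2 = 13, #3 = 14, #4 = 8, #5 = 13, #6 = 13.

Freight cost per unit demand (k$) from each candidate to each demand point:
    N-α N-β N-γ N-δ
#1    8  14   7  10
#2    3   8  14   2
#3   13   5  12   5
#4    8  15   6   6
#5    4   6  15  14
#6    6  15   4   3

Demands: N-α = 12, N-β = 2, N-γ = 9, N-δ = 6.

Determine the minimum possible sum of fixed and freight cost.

126

Open {#2, #6}: assign each demand point to its cheapest open site.
  N-α→#2 12×3=36, N-β→#2 2×8=16, N-γ→#6 9×4=36, N-δ→#2 6×2=12
  freight cost 100, fixed 26 → total 126.
Compare {#2, #3, #6}: freight cost 94 + fixed 40 = 134.
Compare {#2, #4, #6}: freight cost 100 + fixed 34 = 134.
Compare {#2, #5, #6}: freight cost 96 + fixed 39 = 135.
All other subsets cost ≥ 134. Minimum total cost: 126.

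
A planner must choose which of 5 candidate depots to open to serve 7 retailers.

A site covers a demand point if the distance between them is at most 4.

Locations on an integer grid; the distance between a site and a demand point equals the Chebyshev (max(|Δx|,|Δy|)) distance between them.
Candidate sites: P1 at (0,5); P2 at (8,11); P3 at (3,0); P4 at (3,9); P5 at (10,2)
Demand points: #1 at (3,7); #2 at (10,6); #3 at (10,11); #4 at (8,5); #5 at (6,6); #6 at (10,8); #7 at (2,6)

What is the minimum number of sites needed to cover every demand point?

Coverage sets (demand points within 4 of each site):
  P1: {#1, #7}
  P2: {#3, #6}
  P3: {}
  P4: {#1, #5, #7}
  P5: {#2, #4, #5}
No 2 sites suffice: every size-2 union leaves at least one demand point uncovered.
But {P1, P2, P5} covers everything, so the minimum is 3.

3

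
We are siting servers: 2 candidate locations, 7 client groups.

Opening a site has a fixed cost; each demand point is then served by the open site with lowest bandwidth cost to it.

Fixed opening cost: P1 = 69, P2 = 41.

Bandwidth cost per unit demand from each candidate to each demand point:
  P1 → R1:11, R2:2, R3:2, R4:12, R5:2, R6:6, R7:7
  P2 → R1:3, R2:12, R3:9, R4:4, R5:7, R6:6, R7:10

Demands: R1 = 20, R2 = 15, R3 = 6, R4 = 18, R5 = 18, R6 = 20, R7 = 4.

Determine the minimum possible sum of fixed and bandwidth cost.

468

Open {P1, P2}: assign each demand point to its cheapest open site.
  R1→P2 20×3=60, R2→P1 15×2=30, R3→P1 6×2=12, R4→P2 18×4=72, R5→P1 18×2=36, R6→P1 20×6=120, R7→P1 4×7=28
  bandwidth cost 358, fixed 110 → total 468.
Compare {P2}: bandwidth cost 652 + fixed 41 = 693.
Compare {P1}: bandwidth cost 662 + fixed 69 = 731.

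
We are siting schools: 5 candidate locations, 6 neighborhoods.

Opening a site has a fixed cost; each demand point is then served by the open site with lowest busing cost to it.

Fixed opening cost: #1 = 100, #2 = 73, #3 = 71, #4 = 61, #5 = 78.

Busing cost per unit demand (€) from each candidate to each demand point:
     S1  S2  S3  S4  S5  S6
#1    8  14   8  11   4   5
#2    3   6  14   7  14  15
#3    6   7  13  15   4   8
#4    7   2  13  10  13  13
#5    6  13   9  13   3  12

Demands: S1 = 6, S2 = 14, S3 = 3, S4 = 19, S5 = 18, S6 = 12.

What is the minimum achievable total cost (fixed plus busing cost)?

Open {#1, #2}: assign each demand point to its cheapest open site.
  S1→#2 6×3=18, S2→#2 14×6=84, S3→#1 3×8=24, S4→#2 19×7=133, S5→#1 18×4=72, S6→#1 12×5=60
  busing cost 391, fixed 173 → total 564.
Compare {#1, #2, #4}: busing cost 335 + fixed 234 = 569.
Compare {#1, #4}: busing cost 416 + fixed 161 = 577.
Compare {#2, #3}: busing cost 442 + fixed 144 = 586.
All other subsets cost ≥ 569. Minimum total cost: 564.

564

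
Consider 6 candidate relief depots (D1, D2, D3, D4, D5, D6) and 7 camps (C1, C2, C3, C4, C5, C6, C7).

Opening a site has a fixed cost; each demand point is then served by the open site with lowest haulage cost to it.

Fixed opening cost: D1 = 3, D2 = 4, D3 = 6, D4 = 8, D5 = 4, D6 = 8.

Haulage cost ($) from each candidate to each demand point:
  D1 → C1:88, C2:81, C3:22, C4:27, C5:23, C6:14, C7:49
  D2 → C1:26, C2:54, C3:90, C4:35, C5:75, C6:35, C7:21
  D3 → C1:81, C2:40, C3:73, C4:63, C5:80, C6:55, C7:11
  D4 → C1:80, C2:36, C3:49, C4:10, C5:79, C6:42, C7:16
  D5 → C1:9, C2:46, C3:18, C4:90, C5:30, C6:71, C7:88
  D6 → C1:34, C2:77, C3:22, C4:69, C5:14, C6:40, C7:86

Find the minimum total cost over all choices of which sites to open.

140

Open {D1, D4, D5, D6}: assign each demand point to its cheapest open site.
  C1→D5 9, C2→D4 36, C3→D5 18, C4→D4 10, C5→D6 14, C6→D1 14, C7→D4 16
  haulage cost 117, fixed 23 → total 140.
Compare {D1, D4, D5}: haulage cost 126 + fixed 15 = 141.
Compare {D1, D3, D4, D5, D6}: haulage cost 112 + fixed 29 = 141.
Compare {D1, D3, D4, D5}: haulage cost 121 + fixed 21 = 142.
All other subsets cost ≥ 141. Minimum total cost: 140.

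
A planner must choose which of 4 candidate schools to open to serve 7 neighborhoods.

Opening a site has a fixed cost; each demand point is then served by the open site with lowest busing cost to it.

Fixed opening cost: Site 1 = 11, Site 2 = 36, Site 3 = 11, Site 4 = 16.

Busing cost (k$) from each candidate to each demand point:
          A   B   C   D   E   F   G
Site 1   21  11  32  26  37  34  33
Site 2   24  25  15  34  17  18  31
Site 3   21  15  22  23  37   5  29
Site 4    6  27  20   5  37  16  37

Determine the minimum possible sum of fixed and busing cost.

144

Open {Site 3, Site 4}: assign each demand point to its cheapest open site.
  A→Site 4 6, B→Site 3 15, C→Site 4 20, D→Site 4 5, E→Site 3 37, F→Site 3 5, G→Site 3 29
  busing cost 117, fixed 27 → total 144.
Compare {Site 1, Site 3, Site 4}: busing cost 113 + fixed 38 = 151.
Compare {Site 1, Site 4}: busing cost 128 + fixed 27 = 155.
Compare {Site 2, Site 3, Site 4}: busing cost 92 + fixed 63 = 155.
All other subsets cost ≥ 151. Minimum total cost: 144.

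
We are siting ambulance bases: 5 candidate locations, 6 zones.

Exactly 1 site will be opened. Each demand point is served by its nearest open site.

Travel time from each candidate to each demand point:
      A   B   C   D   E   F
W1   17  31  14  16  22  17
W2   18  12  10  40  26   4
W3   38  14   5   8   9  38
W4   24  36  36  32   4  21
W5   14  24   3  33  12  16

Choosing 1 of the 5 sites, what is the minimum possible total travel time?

102

Open {W5}.
  A→W5 14, B→W5 24, C→W5 3, D→W5 33, E→W5 12, F→W5 16  ⇒ total 102.
Compare {W2}: total 110.
Compare {W3}: total 112.
No size-1 selection does better; minimum is 102.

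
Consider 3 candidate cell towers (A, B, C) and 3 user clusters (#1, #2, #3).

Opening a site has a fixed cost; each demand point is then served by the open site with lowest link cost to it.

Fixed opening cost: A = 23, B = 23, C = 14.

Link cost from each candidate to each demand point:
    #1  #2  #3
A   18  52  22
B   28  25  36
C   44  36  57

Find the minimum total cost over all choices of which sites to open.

111

Open {A, B}: assign each demand point to its cheapest open site.
  #1→A 18, #2→B 25, #3→A 22
  link cost 65, fixed 46 → total 111.
Compare {B}: link cost 89 + fixed 23 = 112.
Compare {A, C}: link cost 76 + fixed 37 = 113.
Compare {A}: link cost 92 + fixed 23 = 115.
All other subsets cost ≥ 112. Minimum total cost: 111.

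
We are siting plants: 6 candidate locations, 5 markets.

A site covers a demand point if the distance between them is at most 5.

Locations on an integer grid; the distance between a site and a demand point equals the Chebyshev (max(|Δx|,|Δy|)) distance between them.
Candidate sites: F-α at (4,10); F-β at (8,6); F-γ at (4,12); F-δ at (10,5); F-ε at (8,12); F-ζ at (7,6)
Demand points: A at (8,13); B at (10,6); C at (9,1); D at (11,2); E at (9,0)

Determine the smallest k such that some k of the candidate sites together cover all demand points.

2

Coverage sets (demand points within 5 of each site):
  F-α: {A}
  F-β: {B, C, D}
  F-γ: {A}
  F-δ: {B, C, D, E}
  F-ε: {A}
  F-ζ: {B, C, D}
No single site covers all 5 demand points.
But {F-α, F-δ} covers everything, so the minimum is 2.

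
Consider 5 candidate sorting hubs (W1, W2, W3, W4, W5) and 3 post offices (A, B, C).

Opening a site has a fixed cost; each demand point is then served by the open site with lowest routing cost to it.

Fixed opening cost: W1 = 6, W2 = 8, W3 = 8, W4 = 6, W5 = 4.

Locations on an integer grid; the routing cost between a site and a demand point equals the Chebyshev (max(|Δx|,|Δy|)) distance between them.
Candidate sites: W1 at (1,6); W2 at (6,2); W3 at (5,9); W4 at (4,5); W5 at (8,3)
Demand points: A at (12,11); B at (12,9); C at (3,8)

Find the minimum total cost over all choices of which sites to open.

Open {W5}: assign each demand point to its cheapest open site.
  A→W5 8, B→W5 6, C→W5 5
  routing cost 19, fixed 4 → total 23.
Compare {W3}: routing cost 16 + fixed 8 = 24.
Compare {W4}: routing cost 19 + fixed 6 = 25.
Compare {W1, W5}: routing cost 16 + fixed 10 = 26.
All other subsets cost ≥ 24. Minimum total cost: 23.

23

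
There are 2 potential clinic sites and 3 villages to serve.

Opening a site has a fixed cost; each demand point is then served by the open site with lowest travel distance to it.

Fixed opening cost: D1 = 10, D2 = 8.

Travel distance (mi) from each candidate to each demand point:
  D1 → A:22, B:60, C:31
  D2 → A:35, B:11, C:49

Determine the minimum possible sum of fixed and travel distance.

Open {D1, D2}: assign each demand point to its cheapest open site.
  A→D1 22, B→D2 11, C→D1 31
  travel distance 64, fixed 18 → total 82.
Compare {D2}: travel distance 95 + fixed 8 = 103.
Compare {D1}: travel distance 113 + fixed 10 = 123.

82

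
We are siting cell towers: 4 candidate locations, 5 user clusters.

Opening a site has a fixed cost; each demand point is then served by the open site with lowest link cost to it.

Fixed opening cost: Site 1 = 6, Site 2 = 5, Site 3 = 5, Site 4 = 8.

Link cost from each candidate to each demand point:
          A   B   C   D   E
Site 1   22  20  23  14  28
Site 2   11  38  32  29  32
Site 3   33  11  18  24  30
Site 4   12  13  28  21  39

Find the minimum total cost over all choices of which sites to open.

98

Open {Site 1, Site 2, Site 3}: assign each demand point to its cheapest open site.
  A→Site 2 11, B→Site 3 11, C→Site 3 18, D→Site 1 14, E→Site 1 28
  link cost 82, fixed 16 → total 98.
Compare {Site 1, Site 3, Site 4}: link cost 83 + fixed 19 = 102.
Compare {Site 1, Site 3}: link cost 93 + fixed 11 = 104.
Compare {Site 1, Site 4}: link cost 90 + fixed 14 = 104.
All other subsets cost ≥ 102. Minimum total cost: 98.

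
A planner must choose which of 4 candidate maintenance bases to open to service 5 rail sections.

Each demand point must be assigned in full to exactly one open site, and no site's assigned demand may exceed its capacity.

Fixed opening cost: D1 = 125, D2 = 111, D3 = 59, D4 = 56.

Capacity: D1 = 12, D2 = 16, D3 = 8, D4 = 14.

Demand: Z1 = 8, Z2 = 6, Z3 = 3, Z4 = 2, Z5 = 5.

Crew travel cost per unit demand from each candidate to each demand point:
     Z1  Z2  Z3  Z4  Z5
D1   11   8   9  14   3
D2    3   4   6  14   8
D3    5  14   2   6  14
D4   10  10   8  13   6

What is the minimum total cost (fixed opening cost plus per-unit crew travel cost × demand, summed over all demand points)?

Open {D2, D4}; cheapest assignment that respects the capacities:
  D2 (cap 16, load 14): Z1, Z2 — cost 8×3 + 6×4 = 48
  D4 (cap 14, load 10): Z3, Z4, Z5 — cost 3×8 + 2×13 + 5×6 = 80
  Shipping 128, fixed 167 → total 295.
  Any other capacity-feasible assignment to {D2, D4} ships for at least 128.
Compare {D2, D3}: its best feasible assignment gives total 320.
Compare {D2, D3, D4}: its best feasible assignment gives total 322.
Every other set of open sites that can feasibly serve all demand totals ≥ 320 even under its best assignment. Minimum: 295.

295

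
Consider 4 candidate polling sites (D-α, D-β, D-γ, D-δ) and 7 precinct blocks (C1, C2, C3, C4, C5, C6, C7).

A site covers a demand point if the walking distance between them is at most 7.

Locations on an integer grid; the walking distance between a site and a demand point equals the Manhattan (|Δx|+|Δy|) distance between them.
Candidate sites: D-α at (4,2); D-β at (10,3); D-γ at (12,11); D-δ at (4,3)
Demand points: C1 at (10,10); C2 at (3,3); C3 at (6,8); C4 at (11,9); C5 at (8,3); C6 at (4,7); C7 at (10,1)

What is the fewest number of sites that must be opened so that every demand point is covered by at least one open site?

2

Coverage sets (demand points within 7 of each site):
  D-α: {C2, C5, C6, C7}
  D-β: {C1, C2, C4, C5, C7}
  D-γ: {C1, C4}
  D-δ: {C2, C3, C5, C6}
No single site covers all 7 demand points.
But {D-β, D-δ} covers everything, so the minimum is 2.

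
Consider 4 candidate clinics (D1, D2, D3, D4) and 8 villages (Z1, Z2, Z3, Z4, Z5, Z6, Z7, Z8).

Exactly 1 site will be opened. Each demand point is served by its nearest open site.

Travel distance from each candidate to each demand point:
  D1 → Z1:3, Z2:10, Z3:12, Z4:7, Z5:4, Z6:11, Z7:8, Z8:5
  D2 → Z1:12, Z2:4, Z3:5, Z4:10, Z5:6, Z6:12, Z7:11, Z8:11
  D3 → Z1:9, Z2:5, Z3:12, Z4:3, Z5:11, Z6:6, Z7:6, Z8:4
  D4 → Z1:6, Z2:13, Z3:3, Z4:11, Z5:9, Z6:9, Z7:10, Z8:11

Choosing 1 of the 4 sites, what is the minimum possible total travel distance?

56

Open {D3}.
  Z1→D3 9, Z2→D3 5, Z3→D3 12, Z4→D3 3, Z5→D3 11, Z6→D3 6, Z7→D3 6, Z8→D3 4  ⇒ total 56.
Compare {D1}: total 60.
Compare {D2}: total 71.
No size-1 selection does better; minimum is 56.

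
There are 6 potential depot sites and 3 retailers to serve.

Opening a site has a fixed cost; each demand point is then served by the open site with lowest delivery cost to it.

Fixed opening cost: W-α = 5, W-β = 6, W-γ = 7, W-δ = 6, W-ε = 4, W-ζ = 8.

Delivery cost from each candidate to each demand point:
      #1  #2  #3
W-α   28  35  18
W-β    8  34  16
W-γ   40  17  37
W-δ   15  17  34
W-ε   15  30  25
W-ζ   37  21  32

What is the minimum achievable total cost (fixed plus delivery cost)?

53

Open {W-β, W-δ}: assign each demand point to its cheapest open site.
  #1→W-β 8, #2→W-δ 17, #3→W-β 16
  delivery cost 41, fixed 12 → total 53.
Compare {W-β, W-γ}: delivery cost 41 + fixed 13 = 54.
Compare {W-β, W-δ, W-ε}: delivery cost 41 + fixed 16 = 57.
Compare {W-α, W-β, W-δ}: delivery cost 41 + fixed 17 = 58.
All other subsets cost ≥ 54. Minimum total cost: 53.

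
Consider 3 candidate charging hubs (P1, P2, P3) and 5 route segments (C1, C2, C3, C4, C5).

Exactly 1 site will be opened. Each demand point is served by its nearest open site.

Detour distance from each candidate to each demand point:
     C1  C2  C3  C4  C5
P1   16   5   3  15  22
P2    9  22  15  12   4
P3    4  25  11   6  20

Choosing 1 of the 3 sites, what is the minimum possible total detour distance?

Open {P1}.
  C1→P1 16, C2→P1 5, C3→P1 3, C4→P1 15, C5→P1 22  ⇒ total 61.
Compare {P2}: total 62.
Compare {P3}: total 66.

61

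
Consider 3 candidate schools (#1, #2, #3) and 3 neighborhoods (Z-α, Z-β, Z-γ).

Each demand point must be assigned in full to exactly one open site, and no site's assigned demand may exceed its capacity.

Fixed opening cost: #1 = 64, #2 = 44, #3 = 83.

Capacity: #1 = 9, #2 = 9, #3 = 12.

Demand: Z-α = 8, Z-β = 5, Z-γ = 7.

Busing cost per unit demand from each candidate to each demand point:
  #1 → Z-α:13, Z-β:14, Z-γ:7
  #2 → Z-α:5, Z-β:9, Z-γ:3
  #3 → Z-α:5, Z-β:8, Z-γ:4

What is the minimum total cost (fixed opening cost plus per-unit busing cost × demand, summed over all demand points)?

Open {#2, #3}; cheapest assignment that respects the capacities:
  #2 (cap 9, load 8): Z-α — cost 8×5 = 40
  #3 (cap 12, load 12): Z-β, Z-γ — cost 5×8 + 7×4 = 68
  Shipping 108, fixed 127 → total 235.
  Any other capacity-feasible assignment to {#2, #3} ships for at least 108.
Compare {#1, #2, #3}: its best feasible assignment gives total 299.
Compare {#1, #3}: its best feasible assignment gives total 319.
Every other set of open sites that can feasibly serve all demand totals ≥ 299 even under its best assignment. Minimum: 235.

235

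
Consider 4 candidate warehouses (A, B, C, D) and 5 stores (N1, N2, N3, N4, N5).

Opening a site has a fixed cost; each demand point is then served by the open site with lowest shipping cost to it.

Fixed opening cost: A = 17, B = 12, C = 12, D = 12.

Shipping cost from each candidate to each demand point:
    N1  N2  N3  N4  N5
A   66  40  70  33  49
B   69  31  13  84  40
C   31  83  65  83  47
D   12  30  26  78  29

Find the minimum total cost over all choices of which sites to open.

158

Open {A, B, D}: assign each demand point to its cheapest open site.
  N1→D 12, N2→D 30, N3→B 13, N4→A 33, N5→D 29
  shipping cost 117, fixed 41 → total 158.
Compare {A, D}: shipping cost 130 + fixed 29 = 159.
Compare {A, B, C, D}: shipping cost 117 + fixed 53 = 170.
Compare {A, C, D}: shipping cost 130 + fixed 41 = 171.
All other subsets cost ≥ 159. Minimum total cost: 158.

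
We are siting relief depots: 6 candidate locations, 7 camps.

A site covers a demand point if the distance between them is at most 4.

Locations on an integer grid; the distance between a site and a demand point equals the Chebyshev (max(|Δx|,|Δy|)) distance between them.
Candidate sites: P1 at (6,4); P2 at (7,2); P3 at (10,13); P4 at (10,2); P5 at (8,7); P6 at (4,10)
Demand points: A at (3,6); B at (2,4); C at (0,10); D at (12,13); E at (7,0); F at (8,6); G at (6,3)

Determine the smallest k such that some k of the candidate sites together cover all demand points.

3

Coverage sets (demand points within 4 of each site):
  P1: {A, B, E, F, G}
  P2: {A, E, F, G}
  P3: {D}
  P4: {E, F, G}
  P5: {F, G}
  P6: {A, C, F}
No 2 sites suffice: every size-2 union leaves at least one demand point uncovered.
But {P1, P3, P6} covers everything, so the minimum is 3.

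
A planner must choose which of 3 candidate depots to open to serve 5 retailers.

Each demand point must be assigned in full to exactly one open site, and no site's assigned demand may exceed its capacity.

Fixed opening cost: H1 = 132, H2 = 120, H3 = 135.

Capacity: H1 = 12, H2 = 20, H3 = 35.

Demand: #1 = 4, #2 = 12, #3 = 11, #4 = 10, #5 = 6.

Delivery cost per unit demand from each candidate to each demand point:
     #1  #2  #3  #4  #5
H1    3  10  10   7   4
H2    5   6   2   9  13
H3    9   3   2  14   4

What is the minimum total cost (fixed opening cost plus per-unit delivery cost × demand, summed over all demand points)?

Open {H2, H3}; cheapest assignment that respects the capacities:
  H2 (cap 20, load 14): #1, #4 — cost 4×5 + 10×9 = 110
  H3 (cap 35, load 29): #2, #3, #5 — cost 12×3 + 11×2 + 6×4 = 82
  Shipping 192, fixed 255 → total 447.
  Any other capacity-feasible assignment to {H2, H3} ships for at least 192.
Compare {H1, H3}: its best feasible assignment gives total 455.
Compare {H1, H2, H3}: its best feasible assignment gives total 559.
Every other set of open sites that can feasibly serve all demand totals ≥ 455 even under its best assignment. Minimum: 447.

447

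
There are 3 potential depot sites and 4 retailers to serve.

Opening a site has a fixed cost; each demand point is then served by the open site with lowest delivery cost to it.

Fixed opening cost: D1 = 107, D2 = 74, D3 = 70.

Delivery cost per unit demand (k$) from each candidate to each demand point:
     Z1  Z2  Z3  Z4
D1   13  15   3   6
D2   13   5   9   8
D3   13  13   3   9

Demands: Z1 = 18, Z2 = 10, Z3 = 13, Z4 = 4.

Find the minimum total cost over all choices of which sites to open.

499

Open {D2, D3}: assign each demand point to its cheapest open site.
  Z1→D2 18×13=234, Z2→D2 10×5=50, Z3→D3 13×3=39, Z4→D2 4×8=32
  delivery cost 355, fixed 144 → total 499.
Compare {D2}: delivery cost 433 + fixed 74 = 507.
Compare {D3}: delivery cost 439 + fixed 70 = 509.
Compare {D1, D2}: delivery cost 347 + fixed 181 = 528.
All other subsets cost ≥ 507. Minimum total cost: 499.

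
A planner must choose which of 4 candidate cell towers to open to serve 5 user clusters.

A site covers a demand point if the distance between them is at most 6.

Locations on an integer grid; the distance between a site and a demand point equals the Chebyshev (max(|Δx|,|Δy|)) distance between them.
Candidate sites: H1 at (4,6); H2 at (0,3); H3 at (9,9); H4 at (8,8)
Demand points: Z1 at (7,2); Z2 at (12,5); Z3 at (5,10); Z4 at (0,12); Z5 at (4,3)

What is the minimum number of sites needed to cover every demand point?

Coverage sets (demand points within 6 of each site):
  H1: {Z1, Z3, Z4, Z5}
  H2: {Z5}
  H3: {Z2, Z3, Z5}
  H4: {Z1, Z2, Z3, Z5}
No single site covers all 5 demand points.
But {H1, H3} covers everything, so the minimum is 2.

2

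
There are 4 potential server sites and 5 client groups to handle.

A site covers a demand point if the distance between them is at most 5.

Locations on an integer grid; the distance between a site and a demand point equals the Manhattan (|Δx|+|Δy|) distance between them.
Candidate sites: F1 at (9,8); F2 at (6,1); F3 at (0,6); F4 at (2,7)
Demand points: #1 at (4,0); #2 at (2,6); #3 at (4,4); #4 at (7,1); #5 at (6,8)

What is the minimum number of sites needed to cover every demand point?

Coverage sets (demand points within 5 of each site):
  F1: {#5}
  F2: {#1, #3, #4}
  F3: {#2}
  F4: {#2, #3, #5}
No single site covers all 5 demand points.
But {F2, F4} covers everything, so the minimum is 2.

2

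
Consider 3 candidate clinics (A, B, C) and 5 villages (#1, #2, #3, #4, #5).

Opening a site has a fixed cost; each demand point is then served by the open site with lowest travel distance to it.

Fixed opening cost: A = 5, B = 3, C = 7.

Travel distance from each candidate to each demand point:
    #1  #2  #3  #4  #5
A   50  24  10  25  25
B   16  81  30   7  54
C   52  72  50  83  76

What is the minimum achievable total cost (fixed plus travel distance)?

Open {A, B}: assign each demand point to its cheapest open site.
  #1→B 16, #2→A 24, #3→A 10, #4→B 7, #5→A 25
  travel distance 82, fixed 8 → total 90.
Compare {A, B, C}: travel distance 82 + fixed 15 = 97.
Compare {A}: travel distance 134 + fixed 5 = 139.
Compare {A, C}: travel distance 134 + fixed 12 = 146.
All other subsets cost ≥ 97. Minimum total cost: 90.

90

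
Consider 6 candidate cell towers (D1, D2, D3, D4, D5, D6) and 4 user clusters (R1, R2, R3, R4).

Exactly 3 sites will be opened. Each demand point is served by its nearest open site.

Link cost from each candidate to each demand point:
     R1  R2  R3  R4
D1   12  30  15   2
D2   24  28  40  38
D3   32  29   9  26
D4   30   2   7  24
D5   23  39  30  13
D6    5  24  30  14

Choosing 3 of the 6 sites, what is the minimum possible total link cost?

16

Open {D1, D4, D6}.
  R1→D6 5, R2→D4 2, R3→D4 7, R4→D1 2  ⇒ total 16.
Compare {D1, D2, D4}: total 23.
Compare {D1, D3, D4}: total 23.
No size-3 selection does better; minimum is 16.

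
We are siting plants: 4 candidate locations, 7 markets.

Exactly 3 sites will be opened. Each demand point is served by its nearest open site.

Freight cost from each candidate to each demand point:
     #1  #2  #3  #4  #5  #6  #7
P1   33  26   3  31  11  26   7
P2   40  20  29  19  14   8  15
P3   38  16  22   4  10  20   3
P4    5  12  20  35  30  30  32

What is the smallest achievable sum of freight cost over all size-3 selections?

57

Open {P1, P3, P4}.
  #1→P4 5, #2→P4 12, #3→P1 3, #4→P3 4, #5→P3 10, #6→P3 20, #7→P3 3  ⇒ total 57.
Compare {P2, P3, P4}: total 62.
Compare {P1, P2, P4}: total 65.
No size-3 selection does better; minimum is 57.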